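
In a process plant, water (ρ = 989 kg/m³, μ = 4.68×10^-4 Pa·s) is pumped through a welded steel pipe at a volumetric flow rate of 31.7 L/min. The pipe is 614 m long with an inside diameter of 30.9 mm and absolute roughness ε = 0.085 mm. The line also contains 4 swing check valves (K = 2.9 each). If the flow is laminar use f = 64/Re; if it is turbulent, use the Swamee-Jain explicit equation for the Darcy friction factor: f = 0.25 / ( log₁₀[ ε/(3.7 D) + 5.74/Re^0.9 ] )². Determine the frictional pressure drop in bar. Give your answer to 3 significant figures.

ΔP ≈ 1.42 bar

Q = 31.7 L/min = 31.7/60000 = 0.0005283 m³/s.
Cross-sectional area A = πD²/4 = π(0.0309)²/4 = 0.0007499 m²; mean velocity V = Q/A = 0.0005283/0.0007499 = 0.7045 m/s.
Reynolds number Re = ρVD/μ = 989 · 0.7045 · 0.0309 / 0.000468 = 4.601e+04.
Re > 4000 → turbulent. Relative roughness ε/D = 8.5e-05/0.0309 = 0.00275. Swamee-Jain: f = 0.25/(log₁₀[0.00275/3.7 + 5.74/4.601e+04^0.9])² = 0.25/(log₁₀[0.000743 + 0.000365])² = 0.25/(-2.955)² = 0.02863.
Total minor-loss coefficient ΣK = 4·2.9 = 11.6.
ΔP = [f·L/D + ΣK]·(ρV²/2) = [0.02863·614/0.0309 + 11.6]·(989·0.7045²/2) = [568.8 + 11.6]·245.5 = 1.425e+05 Pa.
ΔP = 1.425e+05 Pa = 1.42 bar.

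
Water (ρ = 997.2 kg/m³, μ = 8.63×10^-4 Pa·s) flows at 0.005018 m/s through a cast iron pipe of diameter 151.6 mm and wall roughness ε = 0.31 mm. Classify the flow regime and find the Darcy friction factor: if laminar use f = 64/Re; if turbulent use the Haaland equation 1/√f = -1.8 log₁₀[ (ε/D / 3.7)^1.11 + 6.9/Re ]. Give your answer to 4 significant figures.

Re = ρVD/μ = 997.2·0.005018·0.1516/0.000863 = 879.
Re < 2300 → laminar, so f = 64/Re = 0.07281 (roughness is irrelevant in laminar flow).

f ≈ 0.07281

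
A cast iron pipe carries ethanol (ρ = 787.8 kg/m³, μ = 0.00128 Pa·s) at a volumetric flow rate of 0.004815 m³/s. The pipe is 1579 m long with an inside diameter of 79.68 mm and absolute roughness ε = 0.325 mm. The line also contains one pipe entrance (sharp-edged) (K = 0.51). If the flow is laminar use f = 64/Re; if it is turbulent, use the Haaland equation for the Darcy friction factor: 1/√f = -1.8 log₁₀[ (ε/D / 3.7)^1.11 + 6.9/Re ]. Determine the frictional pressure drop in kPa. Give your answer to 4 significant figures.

Cross-sectional area A = πD²/4 = π(0.07968)²/4 = 0.004986 m²; mean velocity V = Q/A = 0.004815/0.004986 = 0.9656 m/s.
Reynolds number Re = ρVD/μ = 787.8 · 0.9656 · 0.07968 / 0.00128 = 4.735e+04.
Re > 4000 → turbulent. Relative roughness ε/D = 0.000325/0.07968 = 0.00408. Haaland: 1/√f = -1.8 log₁₀[(0.00408/3.7)^1.11 + 6.9/4.735e+04] = -1.8 log₁₀[0.000521 + 0.000146] = 5.717, so f = 0.0306.
Total minor-loss coefficient ΣK = 1·0.51 = 0.51.
ΔP = [f·L/D + ΣK]·(ρV²/2) = [0.0306·1579/0.07968 + 0.51]·(787.8·0.9656²/2) = [606.4 + 0.51]·367.3 = 2.229e+05 Pa.
ΔP = 2.229e+05 Pa = 222.9 kPa.

ΔP ≈ 222.9 kPa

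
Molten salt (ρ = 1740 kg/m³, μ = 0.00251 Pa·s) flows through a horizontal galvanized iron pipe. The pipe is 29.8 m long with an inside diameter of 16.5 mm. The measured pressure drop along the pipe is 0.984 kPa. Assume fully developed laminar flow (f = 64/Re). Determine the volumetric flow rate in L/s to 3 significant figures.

Q ≈ 0.0239 L/s

For laminar flow, f = 64/Re with Re = ρVD/μ, so Darcy-Weisbach reduces to ΔP = 32μLV/D². Solving for V: V = ΔP·D²/(32μL) = 984·(0.0165)²/(32·0.00251·29.8) = 0.1119 m/s.
Check: Re = ρVD/μ = 1740·0.1119·0.0165/0.00251 = 1280 < 2300, so the laminar assumption holds.
Q = V·A = 0.1119·(π/4·0.0165²) = 2.393e-05 m³/s = 0.0239 L/s.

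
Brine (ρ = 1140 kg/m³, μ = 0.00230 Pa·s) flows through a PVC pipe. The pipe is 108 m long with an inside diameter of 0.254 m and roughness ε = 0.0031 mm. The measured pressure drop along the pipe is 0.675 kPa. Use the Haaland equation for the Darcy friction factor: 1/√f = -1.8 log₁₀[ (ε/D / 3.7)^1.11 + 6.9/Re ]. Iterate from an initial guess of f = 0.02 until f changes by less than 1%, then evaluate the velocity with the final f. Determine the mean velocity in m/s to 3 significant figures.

V ≈ 0.363 m/s

Rearranging Darcy-Weisbach: V = √(2·ΔP·D/(f·L·ρ)). With ε/D = 3.1e-06/0.254 = 1.22e-05, iterate starting from f = 0.02:
  f = 0.02 → V = √(2·675·0.254/(0.02·108·1140)) = 0.3732 m/s; Re = ρVD/μ = 4.698e+04; f → 0.02103
  f = 0.02103 → V = 0.3639 m/s; Re = 4.581e+04; f → 0.02115
Converged (Δf/f < 1%). With the final f = 0.02115: V = √(2·675·0.254/(0.02115·108·1140)) = 0.3629 m/s.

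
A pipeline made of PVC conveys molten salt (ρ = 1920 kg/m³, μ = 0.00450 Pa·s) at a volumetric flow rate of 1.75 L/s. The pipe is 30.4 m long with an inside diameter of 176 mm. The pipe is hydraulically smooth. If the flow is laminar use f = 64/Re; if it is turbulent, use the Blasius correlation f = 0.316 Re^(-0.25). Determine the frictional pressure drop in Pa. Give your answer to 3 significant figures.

ΔP ≈ 31.6 Pa

Q = 1.75 L/s = 1.75/1000 = 0.00175 m³/s.
Cross-sectional area A = πD²/4 = π(0.176)²/4 = 0.02433 m²; mean velocity V = Q/A = 0.00175/0.02433 = 0.07193 m/s.
Reynolds number Re = ρVD/μ = 1920 · 0.07193 · 0.176 / 0.0045 = 5402.
Re > 4000 → turbulent. Smooth-pipe (Blasius): f = 0.316 Re^(-0.25) = 0.316/(5402)^0.25 = 0.03686.
Darcy-Weisbach: ΔP = f(L/D)(ρV²/2) = 0.03686·(30.4/0.176)·(1920·0.07193²/2) = 0.03686·172.7·4.967 = 31.63 Pa.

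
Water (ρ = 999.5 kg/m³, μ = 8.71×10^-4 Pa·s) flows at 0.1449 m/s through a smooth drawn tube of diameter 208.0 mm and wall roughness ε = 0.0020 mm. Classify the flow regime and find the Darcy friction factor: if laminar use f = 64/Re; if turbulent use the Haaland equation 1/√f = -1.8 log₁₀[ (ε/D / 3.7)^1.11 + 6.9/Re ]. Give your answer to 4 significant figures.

f ≈ 0.02256

Re = ρVD/μ = 999.5·0.1449·0.208/0.000871 = 3.459e+04.
Re > 4000 → turbulent. ε/D = 2e-06/0.208 = 9.62e-06; Haaland: 1/√f = -1.8 log₁₀[6.32e-07 + 0.0002] = 6.658, so f = 0.02256.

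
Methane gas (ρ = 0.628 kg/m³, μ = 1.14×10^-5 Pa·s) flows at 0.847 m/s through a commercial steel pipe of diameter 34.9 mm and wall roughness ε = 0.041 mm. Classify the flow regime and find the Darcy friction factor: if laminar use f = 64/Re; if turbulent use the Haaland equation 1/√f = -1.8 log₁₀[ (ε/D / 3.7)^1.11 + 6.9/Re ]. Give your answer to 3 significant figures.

Re = ρVD/μ = 0.628·0.847·0.0349/1.14e-05 = 1628.
Re < 2300 → laminar, so f = 64/Re = 0.0393 (roughness is irrelevant in laminar flow).

f ≈ 0.0393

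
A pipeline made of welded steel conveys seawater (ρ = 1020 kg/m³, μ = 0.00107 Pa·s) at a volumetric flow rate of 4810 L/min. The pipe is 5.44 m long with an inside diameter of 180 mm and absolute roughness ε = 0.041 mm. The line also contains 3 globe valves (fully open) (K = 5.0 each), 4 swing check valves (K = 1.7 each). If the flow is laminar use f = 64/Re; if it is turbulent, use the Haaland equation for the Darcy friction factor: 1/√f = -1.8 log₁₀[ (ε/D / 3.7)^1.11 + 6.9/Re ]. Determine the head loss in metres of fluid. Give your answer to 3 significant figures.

Q = 4810 L/min = 4810/60000 = 0.08017 m³/s.
Cross-sectional area A = πD²/4 = π(0.18)²/4 = 0.02545 m²; mean velocity V = Q/A = 0.08017/0.02545 = 3.15 m/s.
Reynolds number Re = ρVD/μ = 1020 · 3.15 · 0.18 / 0.00107 = 5.406e+05.
Re > 4000 → turbulent. Relative roughness ε/D = 4.1e-05/0.18 = 0.000228. Haaland: 1/√f = -1.8 log₁₀[(0.000228/3.7)^1.11 + 6.9/5.406e+05] = -1.8 log₁₀[2.12e-05 + 1.28e-05] = 8.044, so f = 0.01545.
Total minor-loss coefficient ΣK = 3·5 + 4·1.7 = 21.8.
ΔP = [f·L/D + ΣK]·(ρV²/2) = [0.01545·5.44/0.18 + 21.8]·(1020·3.15²/2) = [0.467 + 21.8]·5062 = 1.127e+05 Pa.
Head loss h_f = ΔP/(ρg) = 1.127e+05/(1020·9.81) = 11.3 m.

h_f ≈ 11.3 m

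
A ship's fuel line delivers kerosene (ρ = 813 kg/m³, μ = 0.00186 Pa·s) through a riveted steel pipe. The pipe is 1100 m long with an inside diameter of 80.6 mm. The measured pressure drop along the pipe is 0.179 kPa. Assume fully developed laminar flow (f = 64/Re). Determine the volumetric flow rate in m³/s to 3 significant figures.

For laminar flow, f = 64/Re with Re = ρVD/μ, so Darcy-Weisbach reduces to ΔP = 32μLV/D². Solving for V: V = ΔP·D²/(32μL) = 179·(0.0806)²/(32·0.00186·1100) = 0.01776 m/s.
Check: Re = ρVD/μ = 813·0.01776·0.0806/0.00186 = 625.7 < 2300, so the laminar assumption holds.
Q = V·A = 0.01776·(π/4·0.0806²) = 9.062e-05 m³/s = 9.06×10^-5 m³/s.

Q ≈ 9.06×10^-5 m³/s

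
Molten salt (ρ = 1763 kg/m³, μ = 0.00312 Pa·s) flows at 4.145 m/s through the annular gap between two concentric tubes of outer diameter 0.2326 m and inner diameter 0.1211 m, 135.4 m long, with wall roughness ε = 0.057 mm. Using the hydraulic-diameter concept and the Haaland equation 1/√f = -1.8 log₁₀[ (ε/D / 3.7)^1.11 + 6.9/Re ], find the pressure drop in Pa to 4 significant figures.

Hydraulic diameter D_h = 4A/P = D_o - D_i = 0.2326 - 0.1211 = 0.1115 m.
Re = ρVD_h/μ = 1763·4.145·0.1115/0.00312 = 2.612e+05.
ε/D_h = 5.7e-05/0.1115 = 0.000511; Haaland gives 1/√f = -1.8 log₁₀[5.2e-05+2.64e-05] = 7.39, so f = 0.01831.
ΔP = f(L/D_h)(ρV²/2) = 0.01831·135.4/0.1115·1.515e+04 = 3.367e+05 Pa.

ΔP ≈ 336700 Pa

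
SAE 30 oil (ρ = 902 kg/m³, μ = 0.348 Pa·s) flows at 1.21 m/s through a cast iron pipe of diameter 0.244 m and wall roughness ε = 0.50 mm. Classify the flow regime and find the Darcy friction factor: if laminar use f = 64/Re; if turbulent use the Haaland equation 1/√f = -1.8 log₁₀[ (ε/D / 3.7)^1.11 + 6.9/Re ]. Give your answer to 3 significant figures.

Re = ρVD/μ = 902·1.21·0.244/0.348 = 765.2.
Re < 2300 → laminar, so f = 64/Re = 0.08363 (roughness is irrelevant in laminar flow).

f ≈ 0.0836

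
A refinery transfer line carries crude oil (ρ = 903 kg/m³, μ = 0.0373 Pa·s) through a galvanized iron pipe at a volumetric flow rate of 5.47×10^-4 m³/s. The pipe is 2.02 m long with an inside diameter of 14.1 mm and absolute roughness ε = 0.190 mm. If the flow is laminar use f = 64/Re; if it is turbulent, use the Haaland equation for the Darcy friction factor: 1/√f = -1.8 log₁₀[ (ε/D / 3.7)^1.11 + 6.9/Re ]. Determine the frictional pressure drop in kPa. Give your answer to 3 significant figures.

ΔP ≈ 42.5 kPa

Cross-sectional area A = πD²/4 = π(0.0141)²/4 = 0.0001561 m²; mean velocity V = Q/A = 0.000547/0.0001561 = 3.503 m/s.
Reynolds number Re = ρVD/μ = 903 · 3.503 · 0.0141 / 0.0373 = 1196.
Re < 2300 → laminar flow, so f = 64/Re = 64/1196 = 0.05352 (the turbulent correlation is not needed).
Darcy-Weisbach: ΔP = f(L/D)(ρV²/2) = 0.05352·(2.02/0.0141)·(903·3.503²/2) = 0.05352·143.3·5541 = 4.248e+04 Pa.
ΔP = 4.248e+04 Pa = 42.5 kPa.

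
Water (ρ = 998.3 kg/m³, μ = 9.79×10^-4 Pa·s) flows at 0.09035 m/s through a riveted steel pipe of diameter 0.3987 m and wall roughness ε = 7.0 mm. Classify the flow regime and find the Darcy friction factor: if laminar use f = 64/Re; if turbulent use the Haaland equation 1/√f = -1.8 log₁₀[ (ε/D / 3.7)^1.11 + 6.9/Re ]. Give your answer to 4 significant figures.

Re = ρVD/μ = 998.3·0.09035·0.3987/0.000979 = 3.673e+04.
Re > 4000 → turbulent. ε/D = 0.007/0.3987 = 0.0176; Haaland: 1/√f = -1.8 log₁₀[0.00263 + 0.000188] = 4.589, so f = 0.04749.

f ≈ 0.04749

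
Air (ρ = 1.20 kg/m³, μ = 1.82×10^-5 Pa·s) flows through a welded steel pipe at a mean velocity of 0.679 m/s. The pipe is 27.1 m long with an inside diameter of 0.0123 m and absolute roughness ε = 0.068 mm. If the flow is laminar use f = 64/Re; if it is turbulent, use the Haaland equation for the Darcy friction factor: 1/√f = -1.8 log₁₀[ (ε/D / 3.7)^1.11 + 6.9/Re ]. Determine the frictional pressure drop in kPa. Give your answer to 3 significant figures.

ΔP ≈ 0.0708 kPa

Reynolds number Re = ρVD/μ = 1.2 · 0.679 · 0.0123 / 1.82e-05 = 550.7.
Re < 2300 → laminar flow, so f = 64/Re = 64/550.7 = 0.1162 (the turbulent correlation is not needed).
Darcy-Weisbach: ΔP = f(L/D)(ρV²/2) = 0.1162·(27.1/0.0123)·(1.2·0.679²/2) = 0.1162·2203·0.2766 = 70.84 Pa.
ΔP = 70.84 Pa = 0.0708 kPa.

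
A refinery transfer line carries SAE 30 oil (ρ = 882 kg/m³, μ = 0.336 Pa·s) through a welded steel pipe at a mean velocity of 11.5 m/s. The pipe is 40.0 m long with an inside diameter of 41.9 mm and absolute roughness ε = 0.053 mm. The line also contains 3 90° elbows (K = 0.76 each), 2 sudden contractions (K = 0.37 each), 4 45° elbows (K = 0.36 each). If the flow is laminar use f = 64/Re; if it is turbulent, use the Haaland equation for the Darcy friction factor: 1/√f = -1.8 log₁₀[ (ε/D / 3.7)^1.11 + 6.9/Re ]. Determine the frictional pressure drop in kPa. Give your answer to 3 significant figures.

ΔP ≈ 3080 kPa

Reynolds number Re = ρVD/μ = 882 · 11.5 · 0.0419 / 0.336 = 1265.
Re < 2300 → laminar flow, so f = 64/Re = 64/1265 = 0.0506 (the turbulent correlation is not needed).
Total minor-loss coefficient ΣK = 3·0.76 + 2·0.37 + 4·0.36 = 4.46.
ΔP = [f·L/D + ΣK]·(ρV²/2) = [0.0506·40/0.0419 + 4.46]·(882·11.5²/2) = [48.3 + 4.46]·5.832e+04 = 3.077e+06 Pa.
ΔP = 3.077e+06 Pa = 3080 kPa.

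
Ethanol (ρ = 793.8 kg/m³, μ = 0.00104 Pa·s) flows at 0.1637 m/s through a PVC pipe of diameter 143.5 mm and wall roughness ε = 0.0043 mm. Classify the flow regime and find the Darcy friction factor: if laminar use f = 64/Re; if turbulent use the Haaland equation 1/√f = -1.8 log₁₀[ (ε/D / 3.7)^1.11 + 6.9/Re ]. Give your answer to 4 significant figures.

Re = ρVD/μ = 793.8·0.1637·0.1435/0.00104 = 1.793e+04.
Re > 4000 → turbulent. ε/D = 4.3e-06/0.1435 = 3e-05; Haaland: 1/√f = -1.8 log₁₀[2.23e-06 + 0.000385] = 6.142, so f = 0.02651.

f ≈ 0.02651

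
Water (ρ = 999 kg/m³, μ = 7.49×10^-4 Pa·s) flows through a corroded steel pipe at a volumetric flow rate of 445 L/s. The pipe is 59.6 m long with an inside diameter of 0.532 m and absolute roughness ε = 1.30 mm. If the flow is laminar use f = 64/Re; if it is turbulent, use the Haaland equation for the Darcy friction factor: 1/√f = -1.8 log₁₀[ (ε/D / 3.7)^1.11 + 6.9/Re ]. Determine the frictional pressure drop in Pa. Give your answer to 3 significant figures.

ΔP ≈ 5580 Pa

Q = 445 L/s = 445/1000 = 0.445 m³/s.
Cross-sectional area A = πD²/4 = π(0.532)²/4 = 0.2223 m²; mean velocity V = Q/A = 0.445/0.2223 = 2.002 m/s.
Reynolds number Re = ρVD/μ = 999 · 2.002 · 0.532 / 0.000749 = 1.421e+06.
Re > 4000 → turbulent. Relative roughness ε/D = 0.0013/0.532 = 0.00244. Haaland: 1/√f = -1.8 log₁₀[(0.00244/3.7)^1.11 + 6.9/1.421e+06] = -1.8 log₁₀[0.000295 + 4.86e-06] = 6.341, so f = 0.02487.
Darcy-Weisbach: ΔP = f(L/D)(ρV²/2) = 0.02487·(59.6/0.532)·(999·2.002²/2) = 0.02487·112·2002 = 5577 Pa.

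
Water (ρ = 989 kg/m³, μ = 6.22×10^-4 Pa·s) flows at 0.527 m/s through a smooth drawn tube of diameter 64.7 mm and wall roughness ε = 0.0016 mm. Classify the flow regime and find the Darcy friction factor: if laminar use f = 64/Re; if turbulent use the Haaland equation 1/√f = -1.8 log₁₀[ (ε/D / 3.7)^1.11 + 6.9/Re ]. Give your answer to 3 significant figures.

f ≈ 0.0204

Re = ρVD/μ = 989·0.527·0.0647/0.000622 = 5.422e+04.
Re > 4000 → turbulent. ε/D = 1.6e-06/0.0647 = 2.47e-05; Haaland: 1/√f = -1.8 log₁₀[1.8e-06 + 0.000127] = 7, so f = 0.02041.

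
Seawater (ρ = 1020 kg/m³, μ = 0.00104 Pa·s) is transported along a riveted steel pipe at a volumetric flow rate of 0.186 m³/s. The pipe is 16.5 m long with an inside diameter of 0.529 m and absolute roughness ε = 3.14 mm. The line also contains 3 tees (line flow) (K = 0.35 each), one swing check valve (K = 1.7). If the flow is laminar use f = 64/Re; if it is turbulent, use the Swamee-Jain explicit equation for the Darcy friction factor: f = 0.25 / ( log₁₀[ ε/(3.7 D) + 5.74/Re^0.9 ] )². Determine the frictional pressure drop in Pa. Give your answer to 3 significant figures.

Cross-sectional area A = πD²/4 = π(0.529)²/4 = 0.2198 m²; mean velocity V = Q/A = 0.186/0.2198 = 0.8463 m/s.
Reynolds number Re = ρVD/μ = 1020 · 0.8463 · 0.529 / 0.00104 = 4.391e+05.
Re > 4000 → turbulent. Relative roughness ε/D = 0.00314/0.529 = 0.00594. Swamee-Jain: f = 0.25/(log₁₀[0.00594/3.7 + 5.74/4.391e+05^0.9])² = 0.25/(log₁₀[0.0016 + 4.79e-05])² = 0.25/(-2.782)² = 0.0323.
Total minor-loss coefficient ΣK = 3·0.35 + 1·1.7 = 2.75.
ΔP = [f·L/D + ΣK]·(ρV²/2) = [0.0323·16.5/0.529 + 2.75]·(1020·0.8463²/2) = [1.008 + 2.75]·365.3 = 1372 Pa.

ΔP ≈ 1370 Pa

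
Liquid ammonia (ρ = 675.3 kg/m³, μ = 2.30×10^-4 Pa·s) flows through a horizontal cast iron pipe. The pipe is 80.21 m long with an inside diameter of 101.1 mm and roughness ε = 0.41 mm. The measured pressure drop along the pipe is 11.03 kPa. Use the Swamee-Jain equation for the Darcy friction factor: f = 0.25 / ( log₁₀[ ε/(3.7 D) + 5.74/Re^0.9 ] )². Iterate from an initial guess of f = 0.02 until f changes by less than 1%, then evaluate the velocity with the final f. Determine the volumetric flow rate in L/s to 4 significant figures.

Rearranging Darcy-Weisbach: V = √(2·ΔP·D/(f·L·ρ)). With ε/D = 0.00041/0.1011 = 0.00406, iterate starting from f = 0.02:
  f = 0.02 → V = √(2·1.103e+04·0.1011/(0.02·80.21·675.3)) = 1.435 m/s; Re = ρVD/μ = 4.259e+05; f → 0.0289
  f = 0.0289 → V = 1.194 m/s; Re = 3.543e+05; f → 0.02897
Converged (Δf/f < 1%). With the final f = 0.02897: V = √(2·1.103e+04·0.1011/(0.02897·80.21·675.3)) = 1.192 m/s.
Q = V·A = 1.192·(π/4·0.1011²) = 0.009571 m³/s = 9.571 L/s.

Q ≈ 9.571 L/s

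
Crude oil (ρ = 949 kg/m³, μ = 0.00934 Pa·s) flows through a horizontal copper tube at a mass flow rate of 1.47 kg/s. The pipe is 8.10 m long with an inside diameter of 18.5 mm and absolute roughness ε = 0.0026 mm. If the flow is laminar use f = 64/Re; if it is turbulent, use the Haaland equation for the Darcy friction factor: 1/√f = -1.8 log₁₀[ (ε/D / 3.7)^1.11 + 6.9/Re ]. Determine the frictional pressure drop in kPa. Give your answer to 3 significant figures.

A = πD²/4 = π(0.0185)²/4 = 0.0002688 m²; mean velocity V = ṁ/(ρA) = 1.47/(949 · 0.0002688) = 5.763 m/s.
Reynolds number Re = ρVD/μ = 949 · 5.763 · 0.0185 / 0.00934 = 1.083e+04.
Re > 4000 → turbulent. Relative roughness ε/D = 2.6e-06/0.0185 = 0.000141. Haaland: 1/√f = -1.8 log₁₀[(0.000141/3.7)^1.11 + 6.9/1.083e+04] = -1.8 log₁₀[1.24e-05 + 0.000637] = 5.737, so f = 0.03038.
Darcy-Weisbach: ΔP = f(L/D)(ρV²/2) = 0.03038·(8.1/0.0185)·(949·5.763²/2) = 0.03038·437.8·1.576e+04 = 2.096e+05 Pa.
ΔP = 2.096e+05 Pa = 210 kPa.

ΔP ≈ 210 kPa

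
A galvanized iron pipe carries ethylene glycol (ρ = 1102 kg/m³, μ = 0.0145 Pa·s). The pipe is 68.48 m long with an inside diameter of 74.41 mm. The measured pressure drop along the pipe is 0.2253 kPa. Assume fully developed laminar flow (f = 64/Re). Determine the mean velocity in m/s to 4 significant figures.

V ≈ 0.03926 m/s

For laminar flow, f = 64/Re with Re = ρVD/μ, so Darcy-Weisbach reduces to ΔP = 32μLV/D². Solving for V: V = ΔP·D²/(32μL) = 225.3·(0.07441)²/(32·0.0145·68.48) = 0.03926 m/s.
Check: Re = ρVD/μ = 1102·0.03926·0.07441/0.0145 = 222 < 2300, so the laminar assumption holds.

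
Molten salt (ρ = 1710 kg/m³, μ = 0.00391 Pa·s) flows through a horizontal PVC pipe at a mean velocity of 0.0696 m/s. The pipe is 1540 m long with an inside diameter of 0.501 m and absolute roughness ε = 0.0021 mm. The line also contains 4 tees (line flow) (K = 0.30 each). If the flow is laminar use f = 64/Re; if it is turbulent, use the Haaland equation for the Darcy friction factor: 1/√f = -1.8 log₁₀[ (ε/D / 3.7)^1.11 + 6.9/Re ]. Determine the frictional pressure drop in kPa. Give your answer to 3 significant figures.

ΔP ≈ 0.356 kPa

Reynolds number Re = ρVD/μ = 1710 · 0.0696 · 0.501 / 0.00391 = 1.525e+04.
Re > 4000 → turbulent. Relative roughness ε/D = 2.1e-06/0.501 = 4.19e-06. Haaland: 1/√f = -1.8 log₁₀[(4.19e-06/3.7)^1.11 + 6.9/1.525e+04] = -1.8 log₁₀[2.51e-07 + 0.000452] = 6.02, so f = 0.0276.
Total minor-loss coefficient ΣK = 4·0.3 = 1.2.
ΔP = [f·L/D + ΣK]·(ρV²/2) = [0.0276·1540/0.501 + 1.2]·(1710·0.0696²/2) = [84.83 + 1.2]·4.142 = 356.3 Pa.
ΔP = 356.3 Pa = 0.356 kPa.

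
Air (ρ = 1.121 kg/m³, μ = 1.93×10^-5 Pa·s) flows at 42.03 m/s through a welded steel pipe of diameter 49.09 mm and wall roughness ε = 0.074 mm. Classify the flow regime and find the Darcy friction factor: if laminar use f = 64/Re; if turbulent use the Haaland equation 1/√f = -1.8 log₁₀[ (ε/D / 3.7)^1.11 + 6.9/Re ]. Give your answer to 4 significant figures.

Re = ρVD/μ = 1.121·42.03·0.04909/1.93e-05 = 1.198e+05.
Re > 4000 → turbulent. ε/D = 7.4e-05/0.04909 = 0.00151; Haaland: 1/√f = -1.8 log₁₀[0.000173 + 5.76e-05] = 6.548, so f = 0.02332.

f ≈ 0.02332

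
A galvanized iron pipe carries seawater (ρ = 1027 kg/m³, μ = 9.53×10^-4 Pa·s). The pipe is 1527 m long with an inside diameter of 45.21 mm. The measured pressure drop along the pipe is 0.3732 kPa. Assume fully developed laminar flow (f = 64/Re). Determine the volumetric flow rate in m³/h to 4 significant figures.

For laminar flow, f = 64/Re with Re = ρVD/μ, so Darcy-Weisbach reduces to ΔP = 32μLV/D². Solving for V: V = ΔP·D²/(32μL) = 373.2·(0.04521)²/(32·0.000953·1527) = 0.01638 m/s.
Check: Re = ρVD/μ = 1027·0.01638·0.04521/0.000953 = 798.1 < 2300, so the laminar assumption holds.
Q = V·A = 0.01638·(π/4·0.04521²) = 2.63e-05 m³/s = 0.09467 m³/h.

Q ≈ 0.09467 m³/h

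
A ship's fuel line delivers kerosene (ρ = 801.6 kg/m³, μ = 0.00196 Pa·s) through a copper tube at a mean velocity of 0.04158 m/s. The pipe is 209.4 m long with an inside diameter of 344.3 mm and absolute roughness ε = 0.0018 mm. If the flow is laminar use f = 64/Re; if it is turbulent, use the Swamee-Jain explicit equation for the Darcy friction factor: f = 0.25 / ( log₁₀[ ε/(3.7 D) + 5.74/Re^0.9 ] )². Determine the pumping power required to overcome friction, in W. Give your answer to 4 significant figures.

Reynolds number Re = ρVD/μ = 801.6 · 0.04158 · 0.3443 / 0.00196 = 5855.
Re > 4000 → turbulent. Relative roughness ε/D = 1.8e-06/0.3443 = 5.23e-06. Swamee-Jain: f = 0.25/(log₁₀[5.23e-06/3.7 + 5.74/5855^0.9])² = 0.25/(log₁₀[1.41e-06 + 0.00233])² = 0.25/(-2.632)² = 0.0361.
Darcy-Weisbach: ΔP = f(L/D)(ρV²/2) = 0.0361·(209.4/0.3443)·(801.6·0.04158²/2) = 0.0361·608.2·0.6929 = 15.21 Pa.
Q = V·A = 0.04158·0.0931 = 0.003871 m³/s.
Pumping power P = QΔP = 0.003871·15.21 = 0.058896 W = 0.05890 W.

P ≈ 0.05890 W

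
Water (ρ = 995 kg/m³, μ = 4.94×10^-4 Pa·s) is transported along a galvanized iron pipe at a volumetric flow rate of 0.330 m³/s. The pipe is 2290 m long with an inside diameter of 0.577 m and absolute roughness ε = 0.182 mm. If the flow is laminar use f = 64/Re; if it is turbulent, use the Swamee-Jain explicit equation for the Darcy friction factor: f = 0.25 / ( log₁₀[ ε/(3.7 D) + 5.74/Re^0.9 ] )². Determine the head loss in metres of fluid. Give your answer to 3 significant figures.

Cross-sectional area A = πD²/4 = π(0.577)²/4 = 0.2615 m²; mean velocity V = Q/A = 0.33/0.2615 = 1.262 m/s.
Reynolds number Re = ρVD/μ = 995 · 1.262 · 0.577 / 0.000494 = 1.467e+06.
Re > 4000 → turbulent. Relative roughness ε/D = 0.000182/0.577 = 0.000315. Swamee-Jain: f = 0.25/(log₁₀[0.000315/3.7 + 5.74/1.467e+06^0.9])² = 0.25/(log₁₀[8.52e-05 + 1.62e-05])² = 0.25/(-3.994)² = 0.01567.
Darcy-Weisbach: ΔP = f(L/D)(ρV²/2) = 0.01567·(2290/0.577)·(995·1.262²/2) = 0.01567·3969·792.4 = 4.929e+04 Pa.
Head loss h_f = ΔP/(ρg) = 4.929e+04/(995·9.81) = 5.05 m.

h_f ≈ 5.05 m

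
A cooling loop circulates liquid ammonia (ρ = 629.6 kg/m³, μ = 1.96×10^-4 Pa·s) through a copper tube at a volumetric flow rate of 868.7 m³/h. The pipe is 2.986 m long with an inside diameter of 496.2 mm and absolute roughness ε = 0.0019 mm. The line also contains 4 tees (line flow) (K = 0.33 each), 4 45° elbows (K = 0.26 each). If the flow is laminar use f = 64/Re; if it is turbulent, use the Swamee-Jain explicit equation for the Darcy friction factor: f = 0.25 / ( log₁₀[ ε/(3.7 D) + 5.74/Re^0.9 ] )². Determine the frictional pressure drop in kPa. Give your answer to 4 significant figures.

Q = 868.7 m³/h = 868.7/3600 = 0.2413 m³/s.
Cross-sectional area A = πD²/4 = π(0.4962)²/4 = 0.1934 m²; mean velocity V = Q/A = 0.2413/0.1934 = 1.248 m/s.
Reynolds number Re = ρVD/μ = 629.6 · 1.248 · 0.4962 / 0.000196 = 1.989e+06.
Re > 4000 → turbulent. Relative roughness ε/D = 1.9e-06/0.4962 = 3.83e-06. Swamee-Jain: f = 0.25/(log₁₀[3.83e-06/3.7 + 5.74/1.989e+06^0.9])² = 0.25/(log₁₀[1.03e-06 + 1.23e-05])² = 0.25/(-4.875)² = 0.01052.
Total minor-loss coefficient ΣK = 4·0.33 + 4·0.26 = 2.36.
ΔP = [f·L/D + ΣK]·(ρV²/2) = [0.01052·2.986/0.4962 + 2.36]·(629.6·1.248²/2) = [0.06331 + 2.36]·490.2 = 1188 Pa.
ΔP = 1188 Pa = 1.188 kPa.

ΔP ≈ 1.188 kPa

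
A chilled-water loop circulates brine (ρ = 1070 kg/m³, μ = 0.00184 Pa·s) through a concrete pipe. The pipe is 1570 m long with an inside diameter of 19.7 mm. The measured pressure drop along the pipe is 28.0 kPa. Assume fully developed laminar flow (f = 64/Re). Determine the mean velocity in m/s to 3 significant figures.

For laminar flow, f = 64/Re with Re = ρVD/μ, so Darcy-Weisbach reduces to ΔP = 32μLV/D². Solving for V: V = ΔP·D²/(32μL) = 2.8e+04·(0.0197)²/(32·0.00184·1570) = 0.1176 m/s.
Check: Re = ρVD/μ = 1070·0.1176·0.0197/0.00184 = 1347 < 2300, so the laminar assumption holds.

V ≈ 0.118 m/s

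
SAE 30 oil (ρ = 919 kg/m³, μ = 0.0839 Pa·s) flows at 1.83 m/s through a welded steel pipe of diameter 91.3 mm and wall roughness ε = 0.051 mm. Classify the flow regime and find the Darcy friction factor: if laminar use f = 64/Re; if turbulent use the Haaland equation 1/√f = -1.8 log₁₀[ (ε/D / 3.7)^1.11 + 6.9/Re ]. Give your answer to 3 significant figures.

Re = ρVD/μ = 919·1.83·0.0913/0.0839 = 1830.
Re < 2300 → laminar, so f = 64/Re = 0.03497 (roughness is irrelevant in laminar flow).

f ≈ 0.0350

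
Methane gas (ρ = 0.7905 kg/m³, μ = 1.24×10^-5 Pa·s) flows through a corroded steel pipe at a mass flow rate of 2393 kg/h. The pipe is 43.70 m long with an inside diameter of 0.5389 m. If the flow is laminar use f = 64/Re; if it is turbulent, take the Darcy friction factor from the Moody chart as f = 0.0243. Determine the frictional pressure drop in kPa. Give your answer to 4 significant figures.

ṁ = 2393 kg/h = 2393/3600 = 0.6647 kg/s.
A = πD²/4 = π(0.5389)²/4 = 0.2281 m²; mean velocity V = ṁ/(ρA) = 0.6647/(0.7905 · 0.2281) = 3.687 m/s.
Reynolds number Re = ρVD/μ = 0.7905 · 3.687 · 0.5389 / 1.24e-05 = 1.267e+05.
Re > 4000 → turbulent; use the Moody-chart value f = 0.0243.
Darcy-Weisbach: ΔP = f(L/D)(ρV²/2) = 0.0243·(43.7/0.5389)·(0.7905·3.687²/2) = 0.0243·81.09·5.372 = 10.59 Pa.
ΔP = 10.59 Pa = 0.01059 kPa.

ΔP ≈ 0.01059 kPa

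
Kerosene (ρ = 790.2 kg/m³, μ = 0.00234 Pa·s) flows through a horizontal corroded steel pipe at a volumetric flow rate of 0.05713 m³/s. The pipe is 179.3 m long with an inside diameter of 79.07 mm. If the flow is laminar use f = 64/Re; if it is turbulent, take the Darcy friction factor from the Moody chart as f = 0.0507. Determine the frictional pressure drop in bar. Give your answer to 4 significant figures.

Cross-sectional area A = πD²/4 = π(0.07907)²/4 = 0.00491 m²; mean velocity V = Q/A = 0.05713/0.00491 = 11.63 m/s.
Reynolds number Re = ρVD/μ = 790.2 · 11.63 · 0.07907 / 0.00234 = 3.107e+05.
Re > 4000 → turbulent; use the Moody-chart value f = 0.0507.
Darcy-Weisbach: ΔP = f(L/D)(ρV²/2) = 0.0507·(179.3/0.07907)·(790.2·11.63²/2) = 0.0507·2268·5.348e+04 = 6.149e+06 Pa.
ΔP = 6.149e+06 Pa = 61.49 bar.

ΔP ≈ 61.49 bar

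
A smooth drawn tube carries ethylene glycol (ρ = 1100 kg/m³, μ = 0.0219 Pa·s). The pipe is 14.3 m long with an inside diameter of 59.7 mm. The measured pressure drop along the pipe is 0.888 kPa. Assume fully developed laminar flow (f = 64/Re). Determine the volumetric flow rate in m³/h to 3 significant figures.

For laminar flow, f = 64/Re with Re = ρVD/μ, so Darcy-Weisbach reduces to ΔP = 32μLV/D². Solving for V: V = ΔP·D²/(32μL) = 888·(0.0597)²/(32·0.0219·14.3) = 0.3158 m/s.
Check: Re = ρVD/μ = 1100·0.3158·0.0597/0.0219 = 947 < 2300, so the laminar assumption holds.
Q = V·A = 0.3158·(π/4·0.0597²) = 0.000884 m³/s = 3.18 m³/h.

Q ≈ 3.18 m³/h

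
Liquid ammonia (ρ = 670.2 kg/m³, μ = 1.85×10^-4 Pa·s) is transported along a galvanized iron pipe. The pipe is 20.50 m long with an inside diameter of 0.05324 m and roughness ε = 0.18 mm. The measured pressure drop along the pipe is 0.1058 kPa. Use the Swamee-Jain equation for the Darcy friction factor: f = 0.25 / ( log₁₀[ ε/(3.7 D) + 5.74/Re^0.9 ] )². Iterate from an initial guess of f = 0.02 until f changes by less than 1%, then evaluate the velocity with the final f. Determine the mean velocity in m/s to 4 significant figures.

V ≈ 0.1629 m/s

Rearranging Darcy-Weisbach: V = √(2·ΔP·D/(f·L·ρ)). With ε/D = 0.00018/0.05324 = 0.00338, iterate starting from f = 0.02:
  f = 0.02 → V = √(2·105.8·0.05324/(0.02·20.5·670.2)) = 0.2025 m/s; Re = ρVD/μ = 3.905e+04; f → 0.03027
  f = 0.03027 → V = 0.1646 m/s; Re = 3.174e+04; f → 0.03085
  f = 0.03085 → V = 0.163 m/s; Re = 3.144e+04; f → 0.03088
Converged (Δf/f < 1%). With the final f = 0.03088: V = √(2·105.8·0.05324/(0.03088·20.5·670.2)) = 0.1629 m/s.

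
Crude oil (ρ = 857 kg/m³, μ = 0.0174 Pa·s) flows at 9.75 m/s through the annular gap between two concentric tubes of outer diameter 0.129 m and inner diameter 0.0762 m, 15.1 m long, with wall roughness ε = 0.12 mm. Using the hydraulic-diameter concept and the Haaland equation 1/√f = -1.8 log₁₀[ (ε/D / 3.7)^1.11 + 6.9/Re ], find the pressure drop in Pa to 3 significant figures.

Hydraulic diameter D_h = 4A/P = D_o - D_i = 0.129 - 0.0762 = 0.0528 m.
Re = ρVD_h/μ = 857·9.75·0.0528/0.0174 = 2.536e+04.
ε/D_h = 0.00012/0.0528 = 0.00227; Haaland gives 1/√f = -1.8 log₁₀[0.000272+0.000272] = 5.875, so f = 0.02897.
ΔP = f(L/D_h)(ρV²/2) = 0.02897·15.1/0.0528·4.073e+04 = 3.375e+05 Pa.

ΔP ≈ 337000 Pa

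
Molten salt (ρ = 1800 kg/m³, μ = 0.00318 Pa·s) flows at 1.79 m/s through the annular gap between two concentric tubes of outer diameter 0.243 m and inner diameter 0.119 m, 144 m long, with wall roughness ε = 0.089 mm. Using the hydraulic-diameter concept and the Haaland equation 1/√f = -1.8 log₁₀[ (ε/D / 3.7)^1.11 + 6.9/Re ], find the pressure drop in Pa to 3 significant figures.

ΔP ≈ 68500 Pa

Hydraulic diameter D_h = 4A/P = D_o - D_i = 0.243 - 0.119 = 0.124 m.
Re = ρVD_h/μ = 1800·1.79·0.124/0.00318 = 1.256e+05.
ε/D_h = 8.9e-05/0.124 = 0.000718; Haaland gives 1/√f = -1.8 log₁₀[7.58e-05+5.49e-05] = 6.991, so f = 0.02046.
ΔP = f(L/D_h)(ρV²/2) = 0.02046·144/0.124·2884 = 6.852e+04 Pa.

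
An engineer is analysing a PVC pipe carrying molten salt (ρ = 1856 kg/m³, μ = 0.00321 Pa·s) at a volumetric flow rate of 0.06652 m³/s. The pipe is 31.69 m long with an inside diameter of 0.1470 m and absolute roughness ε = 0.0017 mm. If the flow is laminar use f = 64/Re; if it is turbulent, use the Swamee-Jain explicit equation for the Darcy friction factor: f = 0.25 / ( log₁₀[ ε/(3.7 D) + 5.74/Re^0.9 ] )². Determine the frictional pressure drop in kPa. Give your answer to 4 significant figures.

Cross-sectional area A = πD²/4 = π(0.147)²/4 = 0.01697 m²; mean velocity V = Q/A = 0.06652/0.01697 = 3.919 m/s.
Reynolds number Re = ρVD/μ = 1856 · 3.919 · 0.147 / 0.00321 = 3.331e+05.
Re > 4000 → turbulent. Relative roughness ε/D = 1.7e-06/0.147 = 1.16e-05. Swamee-Jain: f = 0.25/(log₁₀[1.16e-05/3.7 + 5.74/3.331e+05^0.9])² = 0.25/(log₁₀[3.13e-06 + 6.15e-05])² = 0.25/(-4.19)² = 0.01424.
Darcy-Weisbach: ΔP = f(L/D)(ρV²/2) = 0.01424·(31.69/0.147)·(1856·3.919²/2) = 0.01424·215.6·1.426e+04 = 4.377e+04 Pa.
ΔP = 4.377e+04 Pa = 43.77 kPa.

ΔP ≈ 43.77 kPa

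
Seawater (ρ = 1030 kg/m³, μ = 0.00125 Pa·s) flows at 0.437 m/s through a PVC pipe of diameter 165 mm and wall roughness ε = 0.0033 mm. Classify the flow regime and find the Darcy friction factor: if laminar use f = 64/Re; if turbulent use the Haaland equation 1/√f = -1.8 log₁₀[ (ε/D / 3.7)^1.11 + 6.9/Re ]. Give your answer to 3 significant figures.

Re = ρVD/μ = 1030·0.437·0.165/0.00125 = 5.941e+04.
Re > 4000 → turbulent. ε/D = 3.3e-06/0.165 = 2e-05; Haaland: 1/√f = -1.8 log₁₀[1.42e-06 + 0.000116] = 7.074, so f = 0.01999.

f ≈ 0.0200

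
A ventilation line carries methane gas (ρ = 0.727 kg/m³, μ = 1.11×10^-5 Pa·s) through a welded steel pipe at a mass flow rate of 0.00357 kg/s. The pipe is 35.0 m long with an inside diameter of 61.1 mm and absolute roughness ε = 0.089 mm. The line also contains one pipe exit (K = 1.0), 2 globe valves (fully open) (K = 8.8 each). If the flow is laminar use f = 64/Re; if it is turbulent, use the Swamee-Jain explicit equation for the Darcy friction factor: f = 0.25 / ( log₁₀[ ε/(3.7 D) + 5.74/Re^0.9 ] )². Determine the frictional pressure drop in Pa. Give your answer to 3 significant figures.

ΔP ≈ 40.4 Pa

A = πD²/4 = π(0.0611)²/4 = 0.002932 m²; mean velocity V = ṁ/(ρA) = 0.00357/(0.727 · 0.002932) = 1.675 m/s.
Reynolds number Re = ρVD/μ = 0.727 · 1.675 · 0.0611 / 1.11e-05 = 6702.
Re > 4000 → turbulent. Relative roughness ε/D = 8.9e-05/0.0611 = 0.00146. Swamee-Jain: f = 0.25/(log₁₀[0.00146/3.7 + 5.74/6702^0.9])² = 0.25/(log₁₀[0.000394 + 0.00207])² = 0.25/(-2.609)² = 0.03673.
Total minor-loss coefficient ΣK = 1·1 + 2·8.8 = 18.6.
ΔP = [f·L/D + ΣK]·(ρV²/2) = [0.03673·35/0.0611 + 18.6]·(0.727·1.675²/2) = [21.04 + 18.6]·1.02 = 40.42 Pa.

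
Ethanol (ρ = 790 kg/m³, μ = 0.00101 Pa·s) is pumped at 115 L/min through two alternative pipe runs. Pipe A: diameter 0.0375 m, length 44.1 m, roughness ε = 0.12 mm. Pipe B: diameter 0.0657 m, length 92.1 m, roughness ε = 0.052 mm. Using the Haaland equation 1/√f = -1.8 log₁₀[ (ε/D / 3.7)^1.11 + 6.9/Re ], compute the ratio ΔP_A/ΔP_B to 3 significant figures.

Pipe A: V = Q/A = 0.001917/0.001104 = 1.735 m/s; Re = 5.09e+04; ε/D = 0.0032; Haaland → f = 0.02882; ΔP_A = f(L/D)(ρV²/2) = 4.031e+04 Pa.
Pipe B: V = Q/A = 0.001917/0.00339 = 0.5654 m/s; Re = 2.905e+04; ε/D = 0.000791; Haaland → f = 0.02531; ΔP_B = f(L/D)(ρV²/2) = 4479 Pa.
ΔP_A/ΔP_B = 4.031e+04/4479 = 9.00.

ΔP_A/ΔP_B ≈ 9.00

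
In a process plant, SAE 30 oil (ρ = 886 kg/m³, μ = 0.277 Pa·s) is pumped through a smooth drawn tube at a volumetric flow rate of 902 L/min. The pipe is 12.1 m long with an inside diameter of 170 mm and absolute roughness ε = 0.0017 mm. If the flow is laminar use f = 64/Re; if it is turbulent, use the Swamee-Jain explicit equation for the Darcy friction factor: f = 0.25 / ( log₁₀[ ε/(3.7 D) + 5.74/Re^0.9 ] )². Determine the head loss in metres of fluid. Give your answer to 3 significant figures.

Q = 902 L/min = 902/60000 = 0.01503 m³/s.
Cross-sectional area A = πD²/4 = π(0.17)²/4 = 0.0227 m²; mean velocity V = Q/A = 0.01503/0.0227 = 0.6623 m/s.
Reynolds number Re = ρVD/μ = 886 · 0.6623 · 0.17 / 0.277 = 360.1.
Re < 2300 → laminar flow, so f = 64/Re = 64/360.1 = 0.1777 (the turbulent correlation is not needed).
Darcy-Weisbach: ΔP = f(L/D)(ρV²/2) = 0.1777·(12.1/0.17)·(886·0.6623²/2) = 0.1777·71.18·194.3 = 2458 Pa.
Head loss h_f = ΔP/(ρg) = 2458/(886·9.81) = 0.283 m.

h_f ≈ 0.283 m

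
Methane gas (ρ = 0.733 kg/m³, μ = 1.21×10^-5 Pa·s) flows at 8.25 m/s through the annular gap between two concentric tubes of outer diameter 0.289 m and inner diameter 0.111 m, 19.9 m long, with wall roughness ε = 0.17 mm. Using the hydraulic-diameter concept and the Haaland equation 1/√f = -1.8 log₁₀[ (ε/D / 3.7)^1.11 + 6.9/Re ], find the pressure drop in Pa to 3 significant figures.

Hydraulic diameter D_h = 4A/P = D_o - D_i = 0.289 - 0.111 = 0.178 m.
Re = ρVD_h/μ = 0.733·8.25·0.178/1.21e-05 = 8.896e+04.
ε/D_h = 0.00017/0.178 = 0.000955; Haaland gives 1/√f = -1.8 log₁₀[0.000104+7.76e-05] = 6.734, so f = 0.02205.
ΔP = f(L/D_h)(ρV²/2) = 0.02205·19.9/0.178·24.94 = 61.51 Pa.

ΔP ≈ 61.5 Pa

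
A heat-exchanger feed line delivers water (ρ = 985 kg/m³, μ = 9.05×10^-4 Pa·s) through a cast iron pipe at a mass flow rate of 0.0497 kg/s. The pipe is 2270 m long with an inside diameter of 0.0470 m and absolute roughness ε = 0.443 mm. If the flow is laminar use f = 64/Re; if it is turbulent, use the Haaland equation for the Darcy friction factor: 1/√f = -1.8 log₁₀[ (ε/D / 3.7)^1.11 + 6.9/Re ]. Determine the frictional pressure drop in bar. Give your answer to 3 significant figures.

ΔP ≈ 0.00865 bar

A = πD²/4 = π(0.047)²/4 = 0.001735 m²; mean velocity V = ṁ/(ρA) = 0.0497/(985 · 0.001735) = 0.02908 m/s.
Reynolds number Re = ρVD/μ = 985 · 0.02908 · 0.047 / 0.000905 = 1488.
Re < 2300 → laminar flow, so f = 64/Re = 64/1488 = 0.04302 (the turbulent correlation is not needed).
Darcy-Weisbach: ΔP = f(L/D)(ρV²/2) = 0.04302·(2270/0.047)·(985·0.02908²/2) = 0.04302·4.83e+04·0.4166 = 865.5 Pa.
ΔP = 865.5 Pa = 0.00865 bar.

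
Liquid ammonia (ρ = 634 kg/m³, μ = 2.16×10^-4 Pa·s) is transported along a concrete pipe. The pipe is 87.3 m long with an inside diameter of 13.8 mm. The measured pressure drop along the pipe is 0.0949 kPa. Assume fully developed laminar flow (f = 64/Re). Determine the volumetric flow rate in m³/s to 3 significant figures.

Q ≈ 4.48×10^-6 m³/s

For laminar flow, f = 64/Re with Re = ρVD/μ, so Darcy-Weisbach reduces to ΔP = 32μLV/D². Solving for V: V = ΔP·D²/(32μL) = 94.9·(0.0138)²/(32·0.000216·87.3) = 0.02995 m/s.
Check: Re = ρVD/μ = 634·0.02995·0.0138/0.000216 = 1213 < 2300, so the laminar assumption holds.
Q = V·A = 0.02995·(π/4·0.0138²) = 4.48e-06 m³/s = 4.48×10^-6 m³/s.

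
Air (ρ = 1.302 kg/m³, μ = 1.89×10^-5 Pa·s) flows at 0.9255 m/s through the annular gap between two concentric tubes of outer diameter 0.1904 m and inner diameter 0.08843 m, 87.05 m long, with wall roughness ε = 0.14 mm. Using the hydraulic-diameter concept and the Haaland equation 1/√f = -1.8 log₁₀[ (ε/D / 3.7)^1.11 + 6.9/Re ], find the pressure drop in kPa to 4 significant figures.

Hydraulic diameter D_h = 4A/P = D_o - D_i = 0.1904 - 0.08843 = 0.102 m.
Re = ρVD_h/μ = 1.302·0.9255·0.102/1.89e-05 = 6501.
ε/D_h = 0.00014/0.102 = 0.00137; Haaland gives 1/√f = -1.8 log₁₀[0.000156+0.00106] = 5.247, so f = 0.03633.
ΔP = f(L/D_h)(ρV²/2) = 0.03633·87.05/0.102·0.5576 = 17.29 Pa.
ΔP = 0.01729 kPa.

ΔP ≈ 0.01729 kPa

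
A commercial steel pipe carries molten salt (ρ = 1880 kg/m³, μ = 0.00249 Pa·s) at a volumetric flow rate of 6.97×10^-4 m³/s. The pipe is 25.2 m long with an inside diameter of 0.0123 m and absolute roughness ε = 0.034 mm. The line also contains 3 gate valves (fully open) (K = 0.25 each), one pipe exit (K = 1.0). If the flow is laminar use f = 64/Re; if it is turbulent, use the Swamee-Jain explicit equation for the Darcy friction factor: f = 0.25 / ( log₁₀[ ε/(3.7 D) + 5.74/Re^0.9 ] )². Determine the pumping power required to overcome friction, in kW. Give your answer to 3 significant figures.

P ≈ 1.34 kW

Cross-sectional area A = πD²/4 = π(0.0123)²/4 = 0.0001188 m²; mean velocity V = Q/A = 0.000697/0.0001188 = 5.866 m/s.
Reynolds number Re = ρVD/μ = 1880 · 5.866 · 0.0123 / 0.00249 = 5.447e+04.
Re > 4000 → turbulent. Relative roughness ε/D = 3.4e-05/0.0123 = 0.00276. Swamee-Jain: f = 0.25/(log₁₀[0.00276/3.7 + 5.74/5.447e+04^0.9])² = 0.25/(log₁₀[0.000747 + 0.000314])² = 0.25/(-2.974)² = 0.02826.
Total minor-loss coefficient ΣK = 3·0.25 + 1·1 = 1.75.
ΔP = [f·L/D + ΣK]·(ρV²/2) = [0.02826·25.2/0.0123 + 1.75]·(1880·5.866²/2) = [57.89 + 1.75]·3.234e+04 = 1.929e+06 Pa.
Pumping power P = QΔP = 0.000697·1.929e+06 = 1345 W = 1.34 kW.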